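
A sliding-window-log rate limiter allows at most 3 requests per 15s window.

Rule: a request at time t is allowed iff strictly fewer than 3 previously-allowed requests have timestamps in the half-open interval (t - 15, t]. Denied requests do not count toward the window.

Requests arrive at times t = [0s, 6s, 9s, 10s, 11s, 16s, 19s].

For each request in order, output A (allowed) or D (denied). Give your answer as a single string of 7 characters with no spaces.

Tracking allowed requests in the window:
  req#1 t=0s: ALLOW
  req#2 t=6s: ALLOW
  req#3 t=9s: ALLOW
  req#4 t=10s: DENY
  req#5 t=11s: DENY
  req#6 t=16s: ALLOW
  req#7 t=19s: DENY

Answer: AAADDAD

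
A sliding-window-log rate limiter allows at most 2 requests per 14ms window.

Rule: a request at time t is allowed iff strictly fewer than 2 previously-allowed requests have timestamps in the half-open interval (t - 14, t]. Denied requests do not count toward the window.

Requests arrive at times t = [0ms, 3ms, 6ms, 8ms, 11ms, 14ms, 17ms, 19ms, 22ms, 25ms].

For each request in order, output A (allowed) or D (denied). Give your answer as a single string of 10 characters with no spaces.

Tracking allowed requests in the window:
  req#1 t=0ms: ALLOW
  req#2 t=3ms: ALLOW
  req#3 t=6ms: DENY
  req#4 t=8ms: DENY
  req#5 t=11ms: DENY
  req#6 t=14ms: ALLOW
  req#7 t=17ms: ALLOW
  req#8 t=19ms: DENY
  req#9 t=22ms: DENY
  req#10 t=25ms: DENY

Answer: AADDDAADDD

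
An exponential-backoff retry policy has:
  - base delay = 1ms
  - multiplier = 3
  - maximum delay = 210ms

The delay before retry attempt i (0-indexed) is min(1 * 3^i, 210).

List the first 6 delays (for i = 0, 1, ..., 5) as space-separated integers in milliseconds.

Answer: 1 3 9 27 81 210

Derivation:
Computing each delay:
  i=0: min(1*3^0, 210) = 1
  i=1: min(1*3^1, 210) = 3
  i=2: min(1*3^2, 210) = 9
  i=3: min(1*3^3, 210) = 27
  i=4: min(1*3^4, 210) = 81
  i=5: min(1*3^5, 210) = 210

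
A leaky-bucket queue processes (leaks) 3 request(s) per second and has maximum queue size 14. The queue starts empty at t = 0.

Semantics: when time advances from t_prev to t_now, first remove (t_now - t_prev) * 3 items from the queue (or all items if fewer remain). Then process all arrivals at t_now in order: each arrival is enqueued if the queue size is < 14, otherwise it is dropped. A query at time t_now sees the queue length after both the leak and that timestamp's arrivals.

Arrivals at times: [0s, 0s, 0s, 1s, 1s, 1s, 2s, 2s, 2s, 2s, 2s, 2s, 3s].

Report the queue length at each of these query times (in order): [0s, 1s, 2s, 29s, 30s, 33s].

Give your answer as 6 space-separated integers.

Queue lengths at query times:
  query t=0s: backlog = 3
  query t=1s: backlog = 3
  query t=2s: backlog = 6
  query t=29s: backlog = 0
  query t=30s: backlog = 0
  query t=33s: backlog = 0

Answer: 3 3 6 0 0 0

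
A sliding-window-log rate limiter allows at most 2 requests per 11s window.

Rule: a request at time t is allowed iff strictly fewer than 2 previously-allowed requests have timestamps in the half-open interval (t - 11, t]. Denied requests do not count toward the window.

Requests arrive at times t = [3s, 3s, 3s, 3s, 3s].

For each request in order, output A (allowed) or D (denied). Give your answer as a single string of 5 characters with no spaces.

Answer: AADDD

Derivation:
Tracking allowed requests in the window:
  req#1 t=3s: ALLOW
  req#2 t=3s: ALLOW
  req#3 t=3s: DENY
  req#4 t=3s: DENY
  req#5 t=3s: DENY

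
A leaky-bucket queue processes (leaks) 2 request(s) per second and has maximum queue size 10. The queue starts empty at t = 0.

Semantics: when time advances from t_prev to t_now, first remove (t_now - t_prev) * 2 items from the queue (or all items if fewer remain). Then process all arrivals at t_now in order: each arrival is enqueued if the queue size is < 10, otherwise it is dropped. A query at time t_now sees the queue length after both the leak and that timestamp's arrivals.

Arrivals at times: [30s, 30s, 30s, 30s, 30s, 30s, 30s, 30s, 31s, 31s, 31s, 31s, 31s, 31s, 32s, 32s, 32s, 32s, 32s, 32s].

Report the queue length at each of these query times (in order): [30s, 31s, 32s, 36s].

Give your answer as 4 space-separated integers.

Queue lengths at query times:
  query t=30s: backlog = 8
  query t=31s: backlog = 10
  query t=32s: backlog = 10
  query t=36s: backlog = 2

Answer: 8 10 10 2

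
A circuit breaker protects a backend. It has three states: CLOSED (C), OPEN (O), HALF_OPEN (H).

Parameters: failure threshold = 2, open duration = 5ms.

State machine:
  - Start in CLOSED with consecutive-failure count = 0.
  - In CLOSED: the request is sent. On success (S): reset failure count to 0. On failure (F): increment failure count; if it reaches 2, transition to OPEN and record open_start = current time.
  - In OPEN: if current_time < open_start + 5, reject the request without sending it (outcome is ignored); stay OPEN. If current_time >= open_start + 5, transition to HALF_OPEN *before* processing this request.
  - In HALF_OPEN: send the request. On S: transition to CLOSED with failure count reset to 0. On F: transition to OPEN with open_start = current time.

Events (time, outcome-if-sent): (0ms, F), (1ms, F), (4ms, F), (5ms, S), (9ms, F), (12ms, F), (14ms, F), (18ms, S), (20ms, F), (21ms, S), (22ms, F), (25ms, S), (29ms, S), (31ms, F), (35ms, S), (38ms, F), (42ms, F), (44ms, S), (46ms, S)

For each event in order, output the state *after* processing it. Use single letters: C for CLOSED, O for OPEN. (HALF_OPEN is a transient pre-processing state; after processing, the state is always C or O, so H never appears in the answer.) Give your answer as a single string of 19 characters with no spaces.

State after each event:
  event#1 t=0ms outcome=F: state=CLOSED
  event#2 t=1ms outcome=F: state=OPEN
  event#3 t=4ms outcome=F: state=OPEN
  event#4 t=5ms outcome=S: state=OPEN
  event#5 t=9ms outcome=F: state=OPEN
  event#6 t=12ms outcome=F: state=OPEN
  event#7 t=14ms outcome=F: state=OPEN
  event#8 t=18ms outcome=S: state=OPEN
  event#9 t=20ms outcome=F: state=OPEN
  event#10 t=21ms outcome=S: state=OPEN
  event#11 t=22ms outcome=F: state=OPEN
  event#12 t=25ms outcome=S: state=CLOSED
  event#13 t=29ms outcome=S: state=CLOSED
  event#14 t=31ms outcome=F: state=CLOSED
  event#15 t=35ms outcome=S: state=CLOSED
  event#16 t=38ms outcome=F: state=CLOSED
  event#17 t=42ms outcome=F: state=OPEN
  event#18 t=44ms outcome=S: state=OPEN
  event#19 t=46ms outcome=S: state=OPEN

Answer: COOOOOOOOOOCCCCCOOO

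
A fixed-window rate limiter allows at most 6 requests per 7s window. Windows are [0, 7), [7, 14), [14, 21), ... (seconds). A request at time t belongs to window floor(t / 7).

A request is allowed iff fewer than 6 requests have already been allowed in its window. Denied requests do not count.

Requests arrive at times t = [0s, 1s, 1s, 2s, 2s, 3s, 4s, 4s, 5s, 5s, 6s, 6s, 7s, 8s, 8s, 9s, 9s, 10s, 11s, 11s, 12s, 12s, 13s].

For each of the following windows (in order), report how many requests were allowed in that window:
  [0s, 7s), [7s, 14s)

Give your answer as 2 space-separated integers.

Processing requests:
  req#1 t=0s (window 0): ALLOW
  req#2 t=1s (window 0): ALLOW
  req#3 t=1s (window 0): ALLOW
  req#4 t=2s (window 0): ALLOW
  req#5 t=2s (window 0): ALLOW
  req#6 t=3s (window 0): ALLOW
  req#7 t=4s (window 0): DENY
  req#8 t=4s (window 0): DENY
  req#9 t=5s (window 0): DENY
  req#10 t=5s (window 0): DENY
  req#11 t=6s (window 0): DENY
  req#12 t=6s (window 0): DENY
  req#13 t=7s (window 1): ALLOW
  req#14 t=8s (window 1): ALLOW
  req#15 t=8s (window 1): ALLOW
  req#16 t=9s (window 1): ALLOW
  req#17 t=9s (window 1): ALLOW
  req#18 t=10s (window 1): ALLOW
  req#19 t=11s (window 1): DENY
  req#20 t=11s (window 1): DENY
  req#21 t=12s (window 1): DENY
  req#22 t=12s (window 1): DENY
  req#23 t=13s (window 1): DENY

Allowed counts by window: 6 6

Answer: 6 6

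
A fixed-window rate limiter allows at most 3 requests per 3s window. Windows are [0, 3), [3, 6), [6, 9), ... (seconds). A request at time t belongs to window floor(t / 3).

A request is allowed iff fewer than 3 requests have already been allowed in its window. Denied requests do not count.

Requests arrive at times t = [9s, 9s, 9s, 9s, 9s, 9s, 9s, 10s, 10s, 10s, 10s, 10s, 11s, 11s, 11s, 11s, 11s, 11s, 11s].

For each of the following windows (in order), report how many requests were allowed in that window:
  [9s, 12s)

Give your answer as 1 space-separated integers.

Answer: 3

Derivation:
Processing requests:
  req#1 t=9s (window 3): ALLOW
  req#2 t=9s (window 3): ALLOW
  req#3 t=9s (window 3): ALLOW
  req#4 t=9s (window 3): DENY
  req#5 t=9s (window 3): DENY
  req#6 t=9s (window 3): DENY
  req#7 t=9s (window 3): DENY
  req#8 t=10s (window 3): DENY
  req#9 t=10s (window 3): DENY
  req#10 t=10s (window 3): DENY
  req#11 t=10s (window 3): DENY
  req#12 t=10s (window 3): DENY
  req#13 t=11s (window 3): DENY
  req#14 t=11s (window 3): DENY
  req#15 t=11s (window 3): DENY
  req#16 t=11s (window 3): DENY
  req#17 t=11s (window 3): DENY
  req#18 t=11s (window 3): DENY
  req#19 t=11s (window 3): DENY

Allowed counts by window: 3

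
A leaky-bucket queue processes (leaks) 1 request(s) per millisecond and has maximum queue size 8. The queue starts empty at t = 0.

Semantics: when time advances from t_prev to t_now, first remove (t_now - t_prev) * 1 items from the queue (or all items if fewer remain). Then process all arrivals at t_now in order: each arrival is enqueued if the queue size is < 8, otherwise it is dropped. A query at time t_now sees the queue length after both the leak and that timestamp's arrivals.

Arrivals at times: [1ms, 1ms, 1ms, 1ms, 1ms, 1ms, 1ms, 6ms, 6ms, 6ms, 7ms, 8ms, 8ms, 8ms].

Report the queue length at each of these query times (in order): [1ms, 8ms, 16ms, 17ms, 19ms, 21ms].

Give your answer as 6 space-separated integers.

Queue lengths at query times:
  query t=1ms: backlog = 7
  query t=8ms: backlog = 7
  query t=16ms: backlog = 0
  query t=17ms: backlog = 0
  query t=19ms: backlog = 0
  query t=21ms: backlog = 0

Answer: 7 7 0 0 0 0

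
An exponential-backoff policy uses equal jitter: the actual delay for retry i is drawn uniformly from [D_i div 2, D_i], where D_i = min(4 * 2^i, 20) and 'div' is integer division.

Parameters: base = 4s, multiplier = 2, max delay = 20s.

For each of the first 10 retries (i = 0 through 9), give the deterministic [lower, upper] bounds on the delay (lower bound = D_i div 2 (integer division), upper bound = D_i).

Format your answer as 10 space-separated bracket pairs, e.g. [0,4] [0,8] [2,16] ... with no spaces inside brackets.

Computing bounds per retry:
  i=0: D_i=min(4*2^0,20)=4, bounds=[2,4]
  i=1: D_i=min(4*2^1,20)=8, bounds=[4,8]
  i=2: D_i=min(4*2^2,20)=16, bounds=[8,16]
  i=3: D_i=min(4*2^3,20)=20, bounds=[10,20]
  i=4: D_i=min(4*2^4,20)=20, bounds=[10,20]
  i=5: D_i=min(4*2^5,20)=20, bounds=[10,20]
  i=6: D_i=min(4*2^6,20)=20, bounds=[10,20]
  i=7: D_i=min(4*2^7,20)=20, bounds=[10,20]
  i=8: D_i=min(4*2^8,20)=20, bounds=[10,20]
  i=9: D_i=min(4*2^9,20)=20, bounds=[10,20]

Answer: [2,4] [4,8] [8,16] [10,20] [10,20] [10,20] [10,20] [10,20] [10,20] [10,20]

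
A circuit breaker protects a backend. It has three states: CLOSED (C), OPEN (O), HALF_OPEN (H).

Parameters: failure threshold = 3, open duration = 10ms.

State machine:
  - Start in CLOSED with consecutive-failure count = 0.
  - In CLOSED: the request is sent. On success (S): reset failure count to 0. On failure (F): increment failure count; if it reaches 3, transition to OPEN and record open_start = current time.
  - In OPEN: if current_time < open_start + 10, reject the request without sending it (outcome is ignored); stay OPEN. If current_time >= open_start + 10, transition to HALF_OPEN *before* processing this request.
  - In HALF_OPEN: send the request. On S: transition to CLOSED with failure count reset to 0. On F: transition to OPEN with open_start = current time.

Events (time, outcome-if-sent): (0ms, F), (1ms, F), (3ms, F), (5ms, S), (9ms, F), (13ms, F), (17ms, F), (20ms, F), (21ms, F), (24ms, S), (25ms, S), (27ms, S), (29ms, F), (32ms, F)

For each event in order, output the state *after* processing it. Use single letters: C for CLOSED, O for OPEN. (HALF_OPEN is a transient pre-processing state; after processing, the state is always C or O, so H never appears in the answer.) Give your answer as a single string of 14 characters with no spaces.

State after each event:
  event#1 t=0ms outcome=F: state=CLOSED
  event#2 t=1ms outcome=F: state=CLOSED
  event#3 t=3ms outcome=F: state=OPEN
  event#4 t=5ms outcome=S: state=OPEN
  event#5 t=9ms outcome=F: state=OPEN
  event#6 t=13ms outcome=F: state=OPEN
  event#7 t=17ms outcome=F: state=OPEN
  event#8 t=20ms outcome=F: state=OPEN
  event#9 t=21ms outcome=F: state=OPEN
  event#10 t=24ms outcome=S: state=CLOSED
  event#11 t=25ms outcome=S: state=CLOSED
  event#12 t=27ms outcome=S: state=CLOSED
  event#13 t=29ms outcome=F: state=CLOSED
  event#14 t=32ms outcome=F: state=CLOSED

Answer: CCOOOOOOOCCCCC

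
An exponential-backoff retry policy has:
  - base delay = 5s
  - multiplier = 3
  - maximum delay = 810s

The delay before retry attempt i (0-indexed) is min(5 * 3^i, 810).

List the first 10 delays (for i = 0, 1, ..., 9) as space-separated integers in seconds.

Answer: 5 15 45 135 405 810 810 810 810 810

Derivation:
Computing each delay:
  i=0: min(5*3^0, 810) = 5
  i=1: min(5*3^1, 810) = 15
  i=2: min(5*3^2, 810) = 45
  i=3: min(5*3^3, 810) = 135
  i=4: min(5*3^4, 810) = 405
  i=5: min(5*3^5, 810) = 810
  i=6: min(5*3^6, 810) = 810
  i=7: min(5*3^7, 810) = 810
  i=8: min(5*3^8, 810) = 810
  i=9: min(5*3^9, 810) = 810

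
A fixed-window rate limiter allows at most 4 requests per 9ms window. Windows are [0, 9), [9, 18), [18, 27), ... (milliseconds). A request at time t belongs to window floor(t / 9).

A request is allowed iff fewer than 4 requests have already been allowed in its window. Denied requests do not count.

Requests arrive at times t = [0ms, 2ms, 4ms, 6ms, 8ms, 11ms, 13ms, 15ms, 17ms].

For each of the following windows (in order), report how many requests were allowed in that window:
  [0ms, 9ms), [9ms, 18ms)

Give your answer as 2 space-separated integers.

Answer: 4 4

Derivation:
Processing requests:
  req#1 t=0ms (window 0): ALLOW
  req#2 t=2ms (window 0): ALLOW
  req#3 t=4ms (window 0): ALLOW
  req#4 t=6ms (window 0): ALLOW
  req#5 t=8ms (window 0): DENY
  req#6 t=11ms (window 1): ALLOW
  req#7 t=13ms (window 1): ALLOW
  req#8 t=15ms (window 1): ALLOW
  req#9 t=17ms (window 1): ALLOW

Allowed counts by window: 4 4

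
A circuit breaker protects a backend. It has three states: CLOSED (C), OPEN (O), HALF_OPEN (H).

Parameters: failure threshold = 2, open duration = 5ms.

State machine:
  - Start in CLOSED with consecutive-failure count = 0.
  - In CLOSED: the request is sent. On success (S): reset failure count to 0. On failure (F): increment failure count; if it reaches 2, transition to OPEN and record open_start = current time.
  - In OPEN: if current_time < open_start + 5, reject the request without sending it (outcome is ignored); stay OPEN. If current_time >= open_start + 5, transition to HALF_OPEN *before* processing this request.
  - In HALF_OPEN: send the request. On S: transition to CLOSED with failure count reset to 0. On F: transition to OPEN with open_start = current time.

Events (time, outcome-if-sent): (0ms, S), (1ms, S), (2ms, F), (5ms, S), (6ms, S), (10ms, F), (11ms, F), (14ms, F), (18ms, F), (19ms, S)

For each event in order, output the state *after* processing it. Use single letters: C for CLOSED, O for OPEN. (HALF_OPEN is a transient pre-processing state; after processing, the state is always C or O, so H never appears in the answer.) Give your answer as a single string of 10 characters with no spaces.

State after each event:
  event#1 t=0ms outcome=S: state=CLOSED
  event#2 t=1ms outcome=S: state=CLOSED
  event#3 t=2ms outcome=F: state=CLOSED
  event#4 t=5ms outcome=S: state=CLOSED
  event#5 t=6ms outcome=S: state=CLOSED
  event#6 t=10ms outcome=F: state=CLOSED
  event#7 t=11ms outcome=F: state=OPEN
  event#8 t=14ms outcome=F: state=OPEN
  event#9 t=18ms outcome=F: state=OPEN
  event#10 t=19ms outcome=S: state=OPEN

Answer: CCCCCCOOOO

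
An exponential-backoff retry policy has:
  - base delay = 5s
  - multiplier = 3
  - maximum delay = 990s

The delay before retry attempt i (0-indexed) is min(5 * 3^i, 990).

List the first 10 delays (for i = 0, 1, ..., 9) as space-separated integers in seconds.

Answer: 5 15 45 135 405 990 990 990 990 990

Derivation:
Computing each delay:
  i=0: min(5*3^0, 990) = 5
  i=1: min(5*3^1, 990) = 15
  i=2: min(5*3^2, 990) = 45
  i=3: min(5*3^3, 990) = 135
  i=4: min(5*3^4, 990) = 405
  i=5: min(5*3^5, 990) = 990
  i=6: min(5*3^6, 990) = 990
  i=7: min(5*3^7, 990) = 990
  i=8: min(5*3^8, 990) = 990
  i=9: min(5*3^9, 990) = 990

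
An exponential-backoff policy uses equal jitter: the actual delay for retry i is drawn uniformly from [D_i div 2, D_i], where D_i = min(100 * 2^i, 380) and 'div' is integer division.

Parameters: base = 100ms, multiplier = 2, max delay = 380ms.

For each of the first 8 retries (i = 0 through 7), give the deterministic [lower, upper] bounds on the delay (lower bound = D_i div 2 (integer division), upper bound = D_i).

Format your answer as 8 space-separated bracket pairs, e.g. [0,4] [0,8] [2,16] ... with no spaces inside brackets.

Computing bounds per retry:
  i=0: D_i=min(100*2^0,380)=100, bounds=[50,100]
  i=1: D_i=min(100*2^1,380)=200, bounds=[100,200]
  i=2: D_i=min(100*2^2,380)=380, bounds=[190,380]
  i=3: D_i=min(100*2^3,380)=380, bounds=[190,380]
  i=4: D_i=min(100*2^4,380)=380, bounds=[190,380]
  i=5: D_i=min(100*2^5,380)=380, bounds=[190,380]
  i=6: D_i=min(100*2^6,380)=380, bounds=[190,380]
  i=7: D_i=min(100*2^7,380)=380, bounds=[190,380]

Answer: [50,100] [100,200] [190,380] [190,380] [190,380] [190,380] [190,380] [190,380]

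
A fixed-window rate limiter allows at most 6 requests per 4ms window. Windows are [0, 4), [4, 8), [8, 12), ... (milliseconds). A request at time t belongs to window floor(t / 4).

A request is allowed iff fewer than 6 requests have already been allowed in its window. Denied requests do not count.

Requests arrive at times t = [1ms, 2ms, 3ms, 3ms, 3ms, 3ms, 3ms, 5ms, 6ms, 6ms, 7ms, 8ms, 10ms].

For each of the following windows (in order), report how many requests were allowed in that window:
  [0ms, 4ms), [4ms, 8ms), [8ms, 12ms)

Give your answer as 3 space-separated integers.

Answer: 6 4 2

Derivation:
Processing requests:
  req#1 t=1ms (window 0): ALLOW
  req#2 t=2ms (window 0): ALLOW
  req#3 t=3ms (window 0): ALLOW
  req#4 t=3ms (window 0): ALLOW
  req#5 t=3ms (window 0): ALLOW
  req#6 t=3ms (window 0): ALLOW
  req#7 t=3ms (window 0): DENY
  req#8 t=5ms (window 1): ALLOW
  req#9 t=6ms (window 1): ALLOW
  req#10 t=6ms (window 1): ALLOW
  req#11 t=7ms (window 1): ALLOW
  req#12 t=8ms (window 2): ALLOW
  req#13 t=10ms (window 2): ALLOW

Allowed counts by window: 6 4 2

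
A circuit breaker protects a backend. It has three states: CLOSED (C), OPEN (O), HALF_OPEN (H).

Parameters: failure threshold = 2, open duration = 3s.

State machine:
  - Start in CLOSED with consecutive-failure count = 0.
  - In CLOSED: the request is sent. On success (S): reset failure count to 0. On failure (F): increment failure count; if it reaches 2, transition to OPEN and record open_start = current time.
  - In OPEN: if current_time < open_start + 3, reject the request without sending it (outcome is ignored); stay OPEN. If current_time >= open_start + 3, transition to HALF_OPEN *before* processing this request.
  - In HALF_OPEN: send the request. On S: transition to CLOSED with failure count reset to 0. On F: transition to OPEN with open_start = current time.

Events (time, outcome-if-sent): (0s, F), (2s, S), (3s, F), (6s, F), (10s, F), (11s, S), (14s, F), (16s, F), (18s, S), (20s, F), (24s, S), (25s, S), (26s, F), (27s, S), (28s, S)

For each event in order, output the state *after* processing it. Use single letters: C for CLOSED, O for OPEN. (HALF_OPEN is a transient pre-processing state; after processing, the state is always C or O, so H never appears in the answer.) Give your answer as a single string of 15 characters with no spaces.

Answer: CCCOOOOOCCCCCCC

Derivation:
State after each event:
  event#1 t=0s outcome=F: state=CLOSED
  event#2 t=2s outcome=S: state=CLOSED
  event#3 t=3s outcome=F: state=CLOSED
  event#4 t=6s outcome=F: state=OPEN
  event#5 t=10s outcome=F: state=OPEN
  event#6 t=11s outcome=S: state=OPEN
  event#7 t=14s outcome=F: state=OPEN
  event#8 t=16s outcome=F: state=OPEN
  event#9 t=18s outcome=S: state=CLOSED
  event#10 t=20s outcome=F: state=CLOSED
  event#11 t=24s outcome=S: state=CLOSED
  event#12 t=25s outcome=S: state=CLOSED
  event#13 t=26s outcome=F: state=CLOSED
  event#14 t=27s outcome=S: state=CLOSED
  event#15 t=28s outcome=S: state=CLOSED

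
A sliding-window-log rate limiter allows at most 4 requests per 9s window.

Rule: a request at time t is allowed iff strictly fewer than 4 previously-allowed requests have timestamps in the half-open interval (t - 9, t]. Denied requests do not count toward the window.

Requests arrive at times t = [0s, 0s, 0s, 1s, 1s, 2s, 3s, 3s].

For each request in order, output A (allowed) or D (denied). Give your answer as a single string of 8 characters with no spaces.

Tracking allowed requests in the window:
  req#1 t=0s: ALLOW
  req#2 t=0s: ALLOW
  req#3 t=0s: ALLOW
  req#4 t=1s: ALLOW
  req#5 t=1s: DENY
  req#6 t=2s: DENY
  req#7 t=3s: DENY
  req#8 t=3s: DENY

Answer: AAAADDDD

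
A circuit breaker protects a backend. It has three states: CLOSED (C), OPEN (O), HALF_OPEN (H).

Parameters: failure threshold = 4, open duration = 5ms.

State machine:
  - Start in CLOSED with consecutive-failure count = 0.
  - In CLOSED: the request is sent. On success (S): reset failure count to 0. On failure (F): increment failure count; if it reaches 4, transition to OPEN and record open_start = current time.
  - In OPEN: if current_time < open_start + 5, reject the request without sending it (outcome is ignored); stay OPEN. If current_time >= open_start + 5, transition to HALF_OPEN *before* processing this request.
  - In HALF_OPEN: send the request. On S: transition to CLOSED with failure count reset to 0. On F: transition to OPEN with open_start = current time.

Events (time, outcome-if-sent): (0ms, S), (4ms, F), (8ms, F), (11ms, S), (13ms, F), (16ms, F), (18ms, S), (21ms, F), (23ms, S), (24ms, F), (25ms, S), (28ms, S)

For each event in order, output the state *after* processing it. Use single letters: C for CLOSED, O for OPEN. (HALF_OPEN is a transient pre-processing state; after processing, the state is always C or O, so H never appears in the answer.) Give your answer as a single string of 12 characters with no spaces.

Answer: CCCCCCCCCCCC

Derivation:
State after each event:
  event#1 t=0ms outcome=S: state=CLOSED
  event#2 t=4ms outcome=F: state=CLOSED
  event#3 t=8ms outcome=F: state=CLOSED
  event#4 t=11ms outcome=S: state=CLOSED
  event#5 t=13ms outcome=F: state=CLOSED
  event#6 t=16ms outcome=F: state=CLOSED
  event#7 t=18ms outcome=S: state=CLOSED
  event#8 t=21ms outcome=F: state=CLOSED
  event#9 t=23ms outcome=S: state=CLOSED
  event#10 t=24ms outcome=F: state=CLOSED
  event#11 t=25ms outcome=S: state=CLOSED
  event#12 t=28ms outcome=S: state=CLOSED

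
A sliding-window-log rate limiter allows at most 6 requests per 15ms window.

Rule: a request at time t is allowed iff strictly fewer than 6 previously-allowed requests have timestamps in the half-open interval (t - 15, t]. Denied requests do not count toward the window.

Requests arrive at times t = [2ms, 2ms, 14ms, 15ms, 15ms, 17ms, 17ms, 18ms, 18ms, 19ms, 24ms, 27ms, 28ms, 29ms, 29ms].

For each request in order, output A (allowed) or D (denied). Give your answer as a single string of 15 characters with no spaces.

Tracking allowed requests in the window:
  req#1 t=2ms: ALLOW
  req#2 t=2ms: ALLOW
  req#3 t=14ms: ALLOW
  req#4 t=15ms: ALLOW
  req#5 t=15ms: ALLOW
  req#6 t=17ms: ALLOW
  req#7 t=17ms: ALLOW
  req#8 t=18ms: ALLOW
  req#9 t=18ms: DENY
  req#10 t=19ms: DENY
  req#11 t=24ms: DENY
  req#12 t=27ms: DENY
  req#13 t=28ms: DENY
  req#14 t=29ms: ALLOW
  req#15 t=29ms: DENY

Answer: AAAAAAAADDDDDAD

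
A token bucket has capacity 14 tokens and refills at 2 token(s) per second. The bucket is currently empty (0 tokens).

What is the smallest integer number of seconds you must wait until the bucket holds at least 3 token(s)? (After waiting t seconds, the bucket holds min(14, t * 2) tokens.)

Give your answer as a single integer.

Need t * 2 >= 3, so t >= 3/2.
Smallest integer t = ceil(3/2) = 2.

Answer: 2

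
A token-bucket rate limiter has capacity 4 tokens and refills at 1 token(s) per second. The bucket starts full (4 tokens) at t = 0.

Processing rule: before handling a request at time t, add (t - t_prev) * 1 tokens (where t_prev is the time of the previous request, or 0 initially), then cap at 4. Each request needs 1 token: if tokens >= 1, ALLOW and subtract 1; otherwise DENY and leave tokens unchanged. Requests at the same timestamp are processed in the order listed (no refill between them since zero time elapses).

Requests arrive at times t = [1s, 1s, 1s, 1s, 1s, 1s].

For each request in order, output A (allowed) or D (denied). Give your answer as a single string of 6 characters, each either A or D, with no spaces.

Simulating step by step:
  req#1 t=1s: ALLOW
  req#2 t=1s: ALLOW
  req#3 t=1s: ALLOW
  req#4 t=1s: ALLOW
  req#5 t=1s: DENY
  req#6 t=1s: DENY

Answer: AAAADD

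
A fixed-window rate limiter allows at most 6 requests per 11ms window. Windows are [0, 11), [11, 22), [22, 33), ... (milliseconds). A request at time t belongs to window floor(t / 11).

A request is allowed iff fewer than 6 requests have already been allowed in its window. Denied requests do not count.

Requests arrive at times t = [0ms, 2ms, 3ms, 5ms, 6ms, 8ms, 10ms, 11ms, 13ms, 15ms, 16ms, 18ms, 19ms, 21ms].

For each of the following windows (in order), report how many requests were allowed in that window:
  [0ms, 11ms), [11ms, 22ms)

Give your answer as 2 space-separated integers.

Processing requests:
  req#1 t=0ms (window 0): ALLOW
  req#2 t=2ms (window 0): ALLOW
  req#3 t=3ms (window 0): ALLOW
  req#4 t=5ms (window 0): ALLOW
  req#5 t=6ms (window 0): ALLOW
  req#6 t=8ms (window 0): ALLOW
  req#7 t=10ms (window 0): DENY
  req#8 t=11ms (window 1): ALLOW
  req#9 t=13ms (window 1): ALLOW
  req#10 t=15ms (window 1): ALLOW
  req#11 t=16ms (window 1): ALLOW
  req#12 t=18ms (window 1): ALLOW
  req#13 t=19ms (window 1): ALLOW
  req#14 t=21ms (window 1): DENY

Allowed counts by window: 6 6

Answer: 6 6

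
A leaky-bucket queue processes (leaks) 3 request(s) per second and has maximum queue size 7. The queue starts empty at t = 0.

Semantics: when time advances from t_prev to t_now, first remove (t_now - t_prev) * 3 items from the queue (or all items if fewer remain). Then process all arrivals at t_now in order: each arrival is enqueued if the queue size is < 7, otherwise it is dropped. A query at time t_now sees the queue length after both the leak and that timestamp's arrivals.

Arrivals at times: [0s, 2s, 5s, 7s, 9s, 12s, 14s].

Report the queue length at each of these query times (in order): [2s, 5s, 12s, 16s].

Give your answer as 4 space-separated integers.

Queue lengths at query times:
  query t=2s: backlog = 1
  query t=5s: backlog = 1
  query t=12s: backlog = 1
  query t=16s: backlog = 0

Answer: 1 1 1 0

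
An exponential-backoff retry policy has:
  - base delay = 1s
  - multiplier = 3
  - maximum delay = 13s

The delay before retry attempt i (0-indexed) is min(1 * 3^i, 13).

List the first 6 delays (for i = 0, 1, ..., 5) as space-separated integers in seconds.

Answer: 1 3 9 13 13 13

Derivation:
Computing each delay:
  i=0: min(1*3^0, 13) = 1
  i=1: min(1*3^1, 13) = 3
  i=2: min(1*3^2, 13) = 9
  i=3: min(1*3^3, 13) = 13
  i=4: min(1*3^4, 13) = 13
  i=5: min(1*3^5, 13) = 13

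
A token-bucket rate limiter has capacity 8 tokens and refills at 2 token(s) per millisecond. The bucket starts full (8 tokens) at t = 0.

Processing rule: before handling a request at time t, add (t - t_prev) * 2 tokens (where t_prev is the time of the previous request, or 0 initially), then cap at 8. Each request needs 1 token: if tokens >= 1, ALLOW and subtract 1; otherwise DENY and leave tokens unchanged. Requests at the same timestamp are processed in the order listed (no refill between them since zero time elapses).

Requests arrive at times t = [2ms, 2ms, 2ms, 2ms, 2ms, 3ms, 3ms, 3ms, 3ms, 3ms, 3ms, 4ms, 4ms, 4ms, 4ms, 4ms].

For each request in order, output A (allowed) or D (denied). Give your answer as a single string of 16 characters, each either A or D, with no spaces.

Simulating step by step:
  req#1 t=2ms: ALLOW
  req#2 t=2ms: ALLOW
  req#3 t=2ms: ALLOW
  req#4 t=2ms: ALLOW
  req#5 t=2ms: ALLOW
  req#6 t=3ms: ALLOW
  req#7 t=3ms: ALLOW
  req#8 t=3ms: ALLOW
  req#9 t=3ms: ALLOW
  req#10 t=3ms: ALLOW
  req#11 t=3ms: DENY
  req#12 t=4ms: ALLOW
  req#13 t=4ms: ALLOW
  req#14 t=4ms: DENY
  req#15 t=4ms: DENY
  req#16 t=4ms: DENY

Answer: AAAAAAAAAADAADDD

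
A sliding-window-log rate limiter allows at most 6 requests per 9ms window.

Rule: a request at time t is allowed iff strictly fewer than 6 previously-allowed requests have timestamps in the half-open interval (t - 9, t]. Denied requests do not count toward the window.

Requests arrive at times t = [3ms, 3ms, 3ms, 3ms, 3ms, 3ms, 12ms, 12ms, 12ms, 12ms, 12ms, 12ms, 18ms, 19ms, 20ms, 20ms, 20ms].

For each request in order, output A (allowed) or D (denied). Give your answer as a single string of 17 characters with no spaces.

Tracking allowed requests in the window:
  req#1 t=3ms: ALLOW
  req#2 t=3ms: ALLOW
  req#3 t=3ms: ALLOW
  req#4 t=3ms: ALLOW
  req#5 t=3ms: ALLOW
  req#6 t=3ms: ALLOW
  req#7 t=12ms: ALLOW
  req#8 t=12ms: ALLOW
  req#9 t=12ms: ALLOW
  req#10 t=12ms: ALLOW
  req#11 t=12ms: ALLOW
  req#12 t=12ms: ALLOW
  req#13 t=18ms: DENY
  req#14 t=19ms: DENY
  req#15 t=20ms: DENY
  req#16 t=20ms: DENY
  req#17 t=20ms: DENY

Answer: AAAAAAAAAAAADDDDD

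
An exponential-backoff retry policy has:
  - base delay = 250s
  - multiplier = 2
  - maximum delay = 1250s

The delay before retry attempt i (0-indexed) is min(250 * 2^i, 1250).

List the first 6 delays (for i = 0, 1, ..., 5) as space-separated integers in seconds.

Computing each delay:
  i=0: min(250*2^0, 1250) = 250
  i=1: min(250*2^1, 1250) = 500
  i=2: min(250*2^2, 1250) = 1000
  i=3: min(250*2^3, 1250) = 1250
  i=4: min(250*2^4, 1250) = 1250
  i=5: min(250*2^5, 1250) = 1250

Answer: 250 500 1000 1250 1250 1250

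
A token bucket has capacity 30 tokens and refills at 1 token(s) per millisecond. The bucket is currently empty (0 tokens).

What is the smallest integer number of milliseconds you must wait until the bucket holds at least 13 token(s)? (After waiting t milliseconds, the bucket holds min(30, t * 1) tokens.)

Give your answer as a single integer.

Answer: 13

Derivation:
Need t * 1 >= 13, so t >= 13/1.
Smallest integer t = ceil(13/1) = 13.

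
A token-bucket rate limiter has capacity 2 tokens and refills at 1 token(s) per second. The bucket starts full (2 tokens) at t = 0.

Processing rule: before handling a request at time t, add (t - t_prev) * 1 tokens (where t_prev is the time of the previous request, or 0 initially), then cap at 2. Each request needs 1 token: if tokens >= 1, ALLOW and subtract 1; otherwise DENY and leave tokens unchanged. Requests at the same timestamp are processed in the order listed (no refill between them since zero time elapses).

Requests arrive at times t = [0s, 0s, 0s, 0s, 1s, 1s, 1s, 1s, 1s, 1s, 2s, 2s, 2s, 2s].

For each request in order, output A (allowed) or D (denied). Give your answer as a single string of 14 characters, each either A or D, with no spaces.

Answer: AADDADDDDDADDD

Derivation:
Simulating step by step:
  req#1 t=0s: ALLOW
  req#2 t=0s: ALLOW
  req#3 t=0s: DENY
  req#4 t=0s: DENY
  req#5 t=1s: ALLOW
  req#6 t=1s: DENY
  req#7 t=1s: DENY
  req#8 t=1s: DENY
  req#9 t=1s: DENY
  req#10 t=1s: DENY
  req#11 t=2s: ALLOW
  req#12 t=2s: DENY
  req#13 t=2s: DENY
  req#14 t=2s: DENY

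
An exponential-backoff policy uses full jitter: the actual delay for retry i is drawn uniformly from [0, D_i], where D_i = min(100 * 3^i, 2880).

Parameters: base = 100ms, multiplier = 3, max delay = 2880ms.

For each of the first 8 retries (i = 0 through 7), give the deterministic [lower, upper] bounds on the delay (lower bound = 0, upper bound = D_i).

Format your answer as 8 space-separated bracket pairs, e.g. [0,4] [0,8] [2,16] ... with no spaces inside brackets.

Answer: [0,100] [0,300] [0,900] [0,2700] [0,2880] [0,2880] [0,2880] [0,2880]

Derivation:
Computing bounds per retry:
  i=0: D_i=min(100*3^0,2880)=100, bounds=[0,100]
  i=1: D_i=min(100*3^1,2880)=300, bounds=[0,300]
  i=2: D_i=min(100*3^2,2880)=900, bounds=[0,900]
  i=3: D_i=min(100*3^3,2880)=2700, bounds=[0,2700]
  i=4: D_i=min(100*3^4,2880)=2880, bounds=[0,2880]
  i=5: D_i=min(100*3^5,2880)=2880, bounds=[0,2880]
  i=6: D_i=min(100*3^6,2880)=2880, bounds=[0,2880]
  i=7: D_i=min(100*3^7,2880)=2880, bounds=[0,2880]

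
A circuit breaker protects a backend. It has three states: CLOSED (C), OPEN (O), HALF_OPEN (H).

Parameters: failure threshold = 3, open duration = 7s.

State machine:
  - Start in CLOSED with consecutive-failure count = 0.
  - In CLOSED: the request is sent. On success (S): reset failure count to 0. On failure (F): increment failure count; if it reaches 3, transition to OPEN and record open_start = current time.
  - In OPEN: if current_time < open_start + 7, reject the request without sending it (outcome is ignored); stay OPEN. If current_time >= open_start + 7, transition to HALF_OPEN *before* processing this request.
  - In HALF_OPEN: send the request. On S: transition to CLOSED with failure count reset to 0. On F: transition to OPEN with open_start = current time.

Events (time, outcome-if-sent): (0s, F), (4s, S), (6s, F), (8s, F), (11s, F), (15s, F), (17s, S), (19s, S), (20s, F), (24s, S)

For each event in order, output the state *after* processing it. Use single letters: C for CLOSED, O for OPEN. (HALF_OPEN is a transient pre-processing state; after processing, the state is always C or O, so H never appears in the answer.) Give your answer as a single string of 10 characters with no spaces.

Answer: CCCCOOOCCC

Derivation:
State after each event:
  event#1 t=0s outcome=F: state=CLOSED
  event#2 t=4s outcome=S: state=CLOSED
  event#3 t=6s outcome=F: state=CLOSED
  event#4 t=8s outcome=F: state=CLOSED
  event#5 t=11s outcome=F: state=OPEN
  event#6 t=15s outcome=F: state=OPEN
  event#7 t=17s outcome=S: state=OPEN
  event#8 t=19s outcome=S: state=CLOSED
  event#9 t=20s outcome=F: state=CLOSED
  event#10 t=24s outcome=S: state=CLOSED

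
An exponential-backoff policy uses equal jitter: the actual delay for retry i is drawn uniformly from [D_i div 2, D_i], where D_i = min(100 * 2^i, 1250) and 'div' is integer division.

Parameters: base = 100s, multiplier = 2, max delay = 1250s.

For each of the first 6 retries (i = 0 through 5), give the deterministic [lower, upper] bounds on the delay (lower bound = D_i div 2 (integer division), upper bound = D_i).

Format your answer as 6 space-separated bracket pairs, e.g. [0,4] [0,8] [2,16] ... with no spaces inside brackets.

Computing bounds per retry:
  i=0: D_i=min(100*2^0,1250)=100, bounds=[50,100]
  i=1: D_i=min(100*2^1,1250)=200, bounds=[100,200]
  i=2: D_i=min(100*2^2,1250)=400, bounds=[200,400]
  i=3: D_i=min(100*2^3,1250)=800, bounds=[400,800]
  i=4: D_i=min(100*2^4,1250)=1250, bounds=[625,1250]
  i=5: D_i=min(100*2^5,1250)=1250, bounds=[625,1250]

Answer: [50,100] [100,200] [200,400] [400,800] [625,1250] [625,1250]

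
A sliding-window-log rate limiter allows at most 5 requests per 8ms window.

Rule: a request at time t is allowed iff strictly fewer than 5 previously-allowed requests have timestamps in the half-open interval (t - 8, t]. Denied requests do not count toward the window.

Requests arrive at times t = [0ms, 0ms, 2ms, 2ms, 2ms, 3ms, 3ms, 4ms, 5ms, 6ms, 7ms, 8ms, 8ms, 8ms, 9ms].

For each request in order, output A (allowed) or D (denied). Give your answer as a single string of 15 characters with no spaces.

Answer: AAAAADDDDDDAADD

Derivation:
Tracking allowed requests in the window:
  req#1 t=0ms: ALLOW
  req#2 t=0ms: ALLOW
  req#3 t=2ms: ALLOW
  req#4 t=2ms: ALLOW
  req#5 t=2ms: ALLOW
  req#6 t=3ms: DENY
  req#7 t=3ms: DENY
  req#8 t=4ms: DENY
  req#9 t=5ms: DENY
  req#10 t=6ms: DENY
  req#11 t=7ms: DENY
  req#12 t=8ms: ALLOW
  req#13 t=8ms: ALLOW
  req#14 t=8ms: DENY
  req#15 t=9ms: DENY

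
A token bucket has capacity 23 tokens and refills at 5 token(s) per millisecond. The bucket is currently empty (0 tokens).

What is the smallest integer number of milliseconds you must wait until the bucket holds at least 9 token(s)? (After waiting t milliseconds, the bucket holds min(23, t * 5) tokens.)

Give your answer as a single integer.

Answer: 2

Derivation:
Need t * 5 >= 9, so t >= 9/5.
Smallest integer t = ceil(9/5) = 2.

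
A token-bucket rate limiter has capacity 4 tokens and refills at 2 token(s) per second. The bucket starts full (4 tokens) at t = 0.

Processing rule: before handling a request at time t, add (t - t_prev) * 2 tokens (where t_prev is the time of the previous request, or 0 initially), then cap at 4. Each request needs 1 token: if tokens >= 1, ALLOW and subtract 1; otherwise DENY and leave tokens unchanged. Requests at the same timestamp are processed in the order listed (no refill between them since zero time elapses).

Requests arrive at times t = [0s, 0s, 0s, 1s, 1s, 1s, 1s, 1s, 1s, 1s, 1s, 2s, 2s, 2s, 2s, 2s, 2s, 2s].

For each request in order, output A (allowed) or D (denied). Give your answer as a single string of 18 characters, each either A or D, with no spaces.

Simulating step by step:
  req#1 t=0s: ALLOW
  req#2 t=0s: ALLOW
  req#3 t=0s: ALLOW
  req#4 t=1s: ALLOW
  req#5 t=1s: ALLOW
  req#6 t=1s: ALLOW
  req#7 t=1s: DENY
  req#8 t=1s: DENY
  req#9 t=1s: DENY
  req#10 t=1s: DENY
  req#11 t=1s: DENY
  req#12 t=2s: ALLOW
  req#13 t=2s: ALLOW
  req#14 t=2s: DENY
  req#15 t=2s: DENY
  req#16 t=2s: DENY
  req#17 t=2s: DENY
  req#18 t=2s: DENY

Answer: AAAAAADDDDDAADDDDD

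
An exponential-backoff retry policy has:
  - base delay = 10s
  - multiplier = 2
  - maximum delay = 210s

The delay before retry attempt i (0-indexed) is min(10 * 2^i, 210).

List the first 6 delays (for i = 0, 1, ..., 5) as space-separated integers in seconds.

Computing each delay:
  i=0: min(10*2^0, 210) = 10
  i=1: min(10*2^1, 210) = 20
  i=2: min(10*2^2, 210) = 40
  i=3: min(10*2^3, 210) = 80
  i=4: min(10*2^4, 210) = 160
  i=5: min(10*2^5, 210) = 210

Answer: 10 20 40 80 160 210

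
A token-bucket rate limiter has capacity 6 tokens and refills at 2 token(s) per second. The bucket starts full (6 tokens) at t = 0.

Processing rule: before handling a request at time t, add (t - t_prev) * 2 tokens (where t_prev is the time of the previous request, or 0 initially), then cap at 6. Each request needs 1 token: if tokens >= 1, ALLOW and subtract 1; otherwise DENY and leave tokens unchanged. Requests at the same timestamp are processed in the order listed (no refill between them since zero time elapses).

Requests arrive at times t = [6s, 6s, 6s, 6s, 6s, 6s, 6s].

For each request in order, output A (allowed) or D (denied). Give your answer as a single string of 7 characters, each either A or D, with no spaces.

Simulating step by step:
  req#1 t=6s: ALLOW
  req#2 t=6s: ALLOW
  req#3 t=6s: ALLOW
  req#4 t=6s: ALLOW
  req#5 t=6s: ALLOW
  req#6 t=6s: ALLOW
  req#7 t=6s: DENY

Answer: AAAAAAD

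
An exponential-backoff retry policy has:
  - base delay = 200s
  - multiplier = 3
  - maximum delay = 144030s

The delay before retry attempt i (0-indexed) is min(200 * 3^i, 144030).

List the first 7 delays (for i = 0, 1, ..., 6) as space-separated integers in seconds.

Answer: 200 600 1800 5400 16200 48600 144030

Derivation:
Computing each delay:
  i=0: min(200*3^0, 144030) = 200
  i=1: min(200*3^1, 144030) = 600
  i=2: min(200*3^2, 144030) = 1800
  i=3: min(200*3^3, 144030) = 5400
  i=4: min(200*3^4, 144030) = 16200
  i=5: min(200*3^5, 144030) = 48600
  i=6: min(200*3^6, 144030) = 144030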